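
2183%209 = 93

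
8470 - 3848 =4622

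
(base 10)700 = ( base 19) 1hg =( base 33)L7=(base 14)380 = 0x2bc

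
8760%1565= 935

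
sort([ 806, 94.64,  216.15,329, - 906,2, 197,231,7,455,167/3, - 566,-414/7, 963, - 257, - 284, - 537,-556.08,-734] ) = [ - 906,-734, -566, - 556.08, - 537, -284, - 257,-414/7, 2, 7, 167/3 , 94.64, 197,  216.15,231,329, 455,806,963 ]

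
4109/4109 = 1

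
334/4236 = 167/2118  =  0.08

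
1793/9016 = 1793/9016 = 0.20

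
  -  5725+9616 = 3891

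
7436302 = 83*89594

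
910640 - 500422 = 410218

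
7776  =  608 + 7168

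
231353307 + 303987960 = 535341267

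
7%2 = 1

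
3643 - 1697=1946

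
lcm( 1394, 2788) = 2788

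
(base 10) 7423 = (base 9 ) 11157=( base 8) 16377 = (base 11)5639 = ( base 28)9d3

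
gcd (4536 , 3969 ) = 567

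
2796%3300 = 2796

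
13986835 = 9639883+4346952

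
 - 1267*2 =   -  2534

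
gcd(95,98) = 1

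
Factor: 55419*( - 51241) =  - 3^1*7^2 * 13^1*29^1 * 51241^1 = - 2839724979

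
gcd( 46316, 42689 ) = 1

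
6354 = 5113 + 1241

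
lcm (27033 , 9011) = 27033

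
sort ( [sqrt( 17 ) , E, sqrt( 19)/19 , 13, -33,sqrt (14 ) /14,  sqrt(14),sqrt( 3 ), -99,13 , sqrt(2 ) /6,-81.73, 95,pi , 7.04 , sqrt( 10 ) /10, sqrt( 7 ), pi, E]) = [ - 99,-81.73, - 33, sqrt( 19)/19,  sqrt( 2 )/6 , sqrt(14)/14 , sqrt(10 ) /10, sqrt(3), sqrt ( 7 ),E,E,pi, pi, sqrt ( 14 ), sqrt( 17), 7.04,13 , 13, 95 ] 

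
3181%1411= 359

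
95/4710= 19/942  =  0.02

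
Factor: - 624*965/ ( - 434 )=2^3*3^1*5^1*7^(-1)*13^1*31^(  -  1)*193^1 = 301080/217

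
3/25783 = 3/25783  =  0.00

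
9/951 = 3/317 = 0.01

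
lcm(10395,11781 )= 176715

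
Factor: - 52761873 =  - 3^1 * 2089^1 * 8419^1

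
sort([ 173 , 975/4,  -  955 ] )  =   [ - 955, 173,975/4 ]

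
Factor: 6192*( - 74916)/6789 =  - 154626624/2263 = - 2^6 * 3^3*31^( - 1 )*43^1* 73^ (-1)*2081^1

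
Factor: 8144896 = 2^11*41^1*97^1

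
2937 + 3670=6607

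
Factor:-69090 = - 2^1*3^1 * 5^1*7^2*47^1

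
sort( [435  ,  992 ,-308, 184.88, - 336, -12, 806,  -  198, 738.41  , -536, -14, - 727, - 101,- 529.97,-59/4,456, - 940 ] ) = [ - 940, - 727, -536, - 529.97, -336,-308,  -  198, - 101, - 59/4, - 14, -12, 184.88, 435,456, 738.41,806, 992 ] 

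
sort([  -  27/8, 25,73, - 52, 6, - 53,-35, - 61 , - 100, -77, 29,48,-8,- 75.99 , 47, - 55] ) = [ - 100,-77, - 75.99, - 61, - 55, - 53, - 52, - 35,  -  8, - 27/8, 6, 25, 29, 47,48, 73]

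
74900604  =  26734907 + 48165697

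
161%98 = 63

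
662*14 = 9268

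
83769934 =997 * 84022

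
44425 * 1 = 44425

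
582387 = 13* 44799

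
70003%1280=883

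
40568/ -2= - 20284/1=- 20284.00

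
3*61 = 183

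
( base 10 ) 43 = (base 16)2B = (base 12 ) 37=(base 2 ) 101011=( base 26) 1h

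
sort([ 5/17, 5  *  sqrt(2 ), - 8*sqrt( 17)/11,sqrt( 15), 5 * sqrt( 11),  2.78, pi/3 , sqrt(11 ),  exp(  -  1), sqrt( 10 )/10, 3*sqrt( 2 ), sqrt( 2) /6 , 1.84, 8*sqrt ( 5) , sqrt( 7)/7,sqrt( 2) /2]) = [ - 8*sqrt( 17 ) /11, sqrt(2 )/6, 5/17, sqrt(10 ) /10, exp( - 1), sqrt(7 )/7, sqrt(2 ) /2,pi/3,1.84, 2.78, sqrt (11), sqrt(15 ),3*sqrt(2), 5*sqrt( 2 ), 5*sqrt( 11 ), 8*sqrt(5)]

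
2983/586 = 5 + 53/586 = 5.09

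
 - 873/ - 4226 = 873/4226 = 0.21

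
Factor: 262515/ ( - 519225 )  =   - 5^( - 1)*7^(-1)*11^1 * 23^(- 1 )*37^1 =- 407/805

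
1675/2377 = 1675/2377 = 0.70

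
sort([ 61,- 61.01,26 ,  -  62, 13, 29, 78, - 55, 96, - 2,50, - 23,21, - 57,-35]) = [ - 62,-61.01,  -  57, - 55,- 35,-23, - 2,13, 21,26 , 29, 50, 61 , 78, 96]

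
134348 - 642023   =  -507675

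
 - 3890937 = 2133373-6024310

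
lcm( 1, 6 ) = 6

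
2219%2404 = 2219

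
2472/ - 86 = -29 + 11/43= -28.74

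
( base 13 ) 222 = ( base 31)BP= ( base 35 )ag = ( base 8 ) 556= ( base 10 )366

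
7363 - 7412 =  - 49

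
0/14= 0 = 0.00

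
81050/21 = 81050/21 = 3859.52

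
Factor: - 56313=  - 3^2*6257^1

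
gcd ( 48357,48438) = 81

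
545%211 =123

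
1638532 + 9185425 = 10823957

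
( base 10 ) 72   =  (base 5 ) 242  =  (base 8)110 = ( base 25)2M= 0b1001000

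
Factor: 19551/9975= 49/25 = 5^(  -  2)*7^2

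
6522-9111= - 2589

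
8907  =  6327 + 2580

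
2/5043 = 2/5043=   0.00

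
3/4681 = 3/4681 =0.00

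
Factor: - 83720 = - 2^3*5^1*7^1 * 13^1*23^1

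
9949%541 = 211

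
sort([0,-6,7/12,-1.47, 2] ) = [  -  6, - 1.47,0,7/12,2]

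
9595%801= 784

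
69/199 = 69/199 = 0.35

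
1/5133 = 1/5133 = 0.00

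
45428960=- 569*(-79840) 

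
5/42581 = 5/42581  =  0.00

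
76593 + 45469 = 122062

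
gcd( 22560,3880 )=40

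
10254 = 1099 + 9155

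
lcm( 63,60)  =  1260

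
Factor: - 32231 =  - 167^1 * 193^1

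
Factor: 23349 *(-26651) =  - 622274199  =  -3^1*29^1*43^1*181^1*919^1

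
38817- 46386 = -7569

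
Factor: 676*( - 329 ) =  - 2^2 * 7^1* 13^2*47^1 = - 222404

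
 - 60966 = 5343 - 66309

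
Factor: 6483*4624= 29977392 = 2^4 * 3^1*17^2*2161^1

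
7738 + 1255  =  8993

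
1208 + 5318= 6526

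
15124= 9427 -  - 5697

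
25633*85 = 2178805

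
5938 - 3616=2322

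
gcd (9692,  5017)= 1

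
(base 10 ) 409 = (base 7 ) 1123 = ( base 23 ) HI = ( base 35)BO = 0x199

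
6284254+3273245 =9557499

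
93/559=93/559 = 0.17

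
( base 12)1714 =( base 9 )3687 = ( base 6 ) 20424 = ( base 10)2752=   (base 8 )5300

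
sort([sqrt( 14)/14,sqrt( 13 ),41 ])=[sqrt (14 ) /14,sqrt(13), 41 ] 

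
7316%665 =1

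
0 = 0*( - 181 )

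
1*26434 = 26434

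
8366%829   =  76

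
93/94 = 93/94 = 0.99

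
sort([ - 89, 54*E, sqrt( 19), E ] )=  [-89 , E, sqrt( 19 ), 54*E]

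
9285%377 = 237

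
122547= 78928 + 43619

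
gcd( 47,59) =1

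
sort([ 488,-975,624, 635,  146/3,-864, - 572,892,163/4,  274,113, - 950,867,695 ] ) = [ - 975, - 950, -864, - 572,163/4,146/3, 113,274,488,624, 635,695,867,892 ]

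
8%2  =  0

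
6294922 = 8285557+-1990635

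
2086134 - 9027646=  - 6941512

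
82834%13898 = 13344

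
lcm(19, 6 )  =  114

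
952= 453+499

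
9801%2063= 1549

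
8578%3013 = 2552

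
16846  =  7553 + 9293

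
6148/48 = 128 + 1/12 = 128.08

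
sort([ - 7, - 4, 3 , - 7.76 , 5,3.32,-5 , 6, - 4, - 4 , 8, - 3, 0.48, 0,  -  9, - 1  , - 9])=[-9, - 9, - 7.76, - 7 , - 5, - 4, - 4, - 4, - 3, - 1,  0, 0.48, 3, 3.32, 5,6, 8]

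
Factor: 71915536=2^4 * 7^2* 11^1* 31^1*269^1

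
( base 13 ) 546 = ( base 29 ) 124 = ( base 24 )1DF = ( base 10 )903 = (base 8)1607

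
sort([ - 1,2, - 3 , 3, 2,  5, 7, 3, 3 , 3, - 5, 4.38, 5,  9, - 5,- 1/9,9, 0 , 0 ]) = [ -5  , - 5, - 3, - 1,-1/9, 0,0,2,  2, 3, 3, 3, 3,4.38,  5, 5, 7, 9, 9]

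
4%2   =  0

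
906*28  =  25368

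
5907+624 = 6531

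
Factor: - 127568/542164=-4/17 = - 2^2*17^( - 1 )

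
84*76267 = 6406428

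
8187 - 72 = 8115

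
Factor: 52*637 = 33124= 2^2*7^2*13^2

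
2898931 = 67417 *43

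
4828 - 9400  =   - 4572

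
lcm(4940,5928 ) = 29640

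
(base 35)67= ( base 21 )a7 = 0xd9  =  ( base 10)217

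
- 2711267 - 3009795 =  - 5721062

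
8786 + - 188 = 8598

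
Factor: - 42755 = - 5^1 * 17^1 * 503^1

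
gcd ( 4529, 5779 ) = 1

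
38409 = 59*651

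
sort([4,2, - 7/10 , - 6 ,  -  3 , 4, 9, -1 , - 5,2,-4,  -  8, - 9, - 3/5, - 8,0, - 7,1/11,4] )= [ - 9, - 8, - 8, - 7, - 6,-5 , - 4, - 3, - 1, - 7/10, - 3/5, 0,1/11,2, 2, 4, 4, 4,9 ] 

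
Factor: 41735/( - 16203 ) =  - 3^(-1)*5^1* 11^( - 1 ) *17^1 = -85/33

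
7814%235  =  59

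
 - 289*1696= -490144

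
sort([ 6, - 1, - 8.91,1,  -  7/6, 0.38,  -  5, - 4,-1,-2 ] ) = [-8.91, - 5, - 4 , - 2,-7/6,-1 , - 1,0.38, 1, 6 ]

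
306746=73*4202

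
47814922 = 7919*6038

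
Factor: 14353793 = 14353793^1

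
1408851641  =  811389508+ 597462133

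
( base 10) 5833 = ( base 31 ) 625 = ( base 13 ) 2869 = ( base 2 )1011011001001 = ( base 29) 6R4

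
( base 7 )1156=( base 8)661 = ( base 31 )du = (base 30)ed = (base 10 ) 433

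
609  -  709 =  - 100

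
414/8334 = 23/463  =  0.05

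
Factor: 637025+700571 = 1337596  =  2^2*13^1*29^1*887^1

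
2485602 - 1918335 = 567267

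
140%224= 140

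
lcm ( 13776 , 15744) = 110208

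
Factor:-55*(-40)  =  2^3*5^2*11^1 = 2200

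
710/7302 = 355/3651 = 0.10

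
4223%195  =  128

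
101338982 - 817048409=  - 715709427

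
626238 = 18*34791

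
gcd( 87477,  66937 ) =13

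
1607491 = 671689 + 935802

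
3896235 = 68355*57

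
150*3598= 539700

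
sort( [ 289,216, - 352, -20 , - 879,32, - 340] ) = [-879, - 352 , - 340, - 20,32,216,289]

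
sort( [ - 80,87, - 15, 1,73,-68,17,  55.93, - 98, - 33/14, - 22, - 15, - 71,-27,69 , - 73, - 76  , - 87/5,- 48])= [ - 98, - 80, - 76, - 73,-71 , - 68, - 48,-27, - 22, - 87/5, - 15, - 15, - 33/14, 1,17,55.93,69,  73, 87] 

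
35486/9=35486/9 = 3942.89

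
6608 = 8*826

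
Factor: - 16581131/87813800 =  - 2^( - 3 )*5^(  -  2)*7^1*41^(-1) * 10709^(- 1 ) * 2368733^1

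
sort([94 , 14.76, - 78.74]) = [ - 78.74,  14.76, 94 ] 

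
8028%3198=1632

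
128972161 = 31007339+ 97964822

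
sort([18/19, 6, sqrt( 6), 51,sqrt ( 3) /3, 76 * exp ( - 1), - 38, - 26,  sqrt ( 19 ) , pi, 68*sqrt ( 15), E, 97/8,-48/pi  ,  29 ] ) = [ - 38, -26, - 48/pi,  sqrt(3 )/3 , 18/19, sqrt( 6), E, pi, sqrt( 19),6,  97/8 , 76 * exp(  -  1 ),  29, 51, 68*sqrt( 15)]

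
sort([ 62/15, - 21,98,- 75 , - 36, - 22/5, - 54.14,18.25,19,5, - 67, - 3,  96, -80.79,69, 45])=[ - 80.79,-75, -67,  -  54.14, - 36, - 21, - 22/5, - 3 , 62/15,5,18.25,19,45,69,  96 , 98] 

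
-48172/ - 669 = 48172/669= 72.01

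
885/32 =27+21/32 = 27.66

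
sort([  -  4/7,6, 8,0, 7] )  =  [  -  4/7, 0 , 6,7, 8]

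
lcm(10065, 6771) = 372405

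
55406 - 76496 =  - 21090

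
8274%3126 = 2022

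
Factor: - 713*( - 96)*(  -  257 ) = - 2^5*3^1*23^1 *31^1*257^1 = - 17591136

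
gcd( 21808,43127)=1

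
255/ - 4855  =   - 1+ 920/971 = - 0.05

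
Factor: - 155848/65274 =-2^2*3^( - 1 )*7^1*11^1*43^( - 1 )  =  -  308/129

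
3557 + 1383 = 4940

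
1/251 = 1/251 = 0.00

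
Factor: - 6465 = - 3^1 * 5^1*431^1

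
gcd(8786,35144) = 8786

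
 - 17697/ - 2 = 17697/2 =8848.50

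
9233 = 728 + 8505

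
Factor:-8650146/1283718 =- 103^1*13997^1 * 213953^(  -  1)   =  -  1441691/213953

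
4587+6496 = 11083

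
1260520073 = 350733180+909786893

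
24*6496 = 155904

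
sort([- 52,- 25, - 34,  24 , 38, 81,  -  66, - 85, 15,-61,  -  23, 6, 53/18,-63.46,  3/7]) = [ -85,-66,-63.46 , - 61 ,-52, - 34, - 25, - 23, 3/7, 53/18,  6, 15,24, 38,81]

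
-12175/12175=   -1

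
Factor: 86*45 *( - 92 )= - 2^3*3^2*5^1*23^1*43^1  =  - 356040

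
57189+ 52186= 109375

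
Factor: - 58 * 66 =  - 3828 = - 2^2 * 3^1 * 11^1*29^1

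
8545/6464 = 8545/6464= 1.32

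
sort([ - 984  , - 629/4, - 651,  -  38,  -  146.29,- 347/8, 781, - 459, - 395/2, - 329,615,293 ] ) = [ - 984, - 651, - 459, - 329, -395/2, - 629/4, - 146.29, - 347/8, - 38, 293,615,781]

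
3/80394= 1/26798  =  0.00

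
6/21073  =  6/21073 = 0.00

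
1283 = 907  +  376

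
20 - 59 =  - 39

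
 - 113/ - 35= 3 + 8/35= 3.23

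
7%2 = 1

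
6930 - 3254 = 3676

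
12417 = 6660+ 5757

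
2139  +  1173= 3312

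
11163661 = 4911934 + 6251727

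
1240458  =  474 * 2617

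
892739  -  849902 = 42837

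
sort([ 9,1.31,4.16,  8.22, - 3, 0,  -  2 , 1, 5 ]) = [-3 ,  -  2 , 0,  1,  1.31,4.16, 5,8.22,  9] 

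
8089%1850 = 689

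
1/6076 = 1/6076 =0.00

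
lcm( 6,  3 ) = 6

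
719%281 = 157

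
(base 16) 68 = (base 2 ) 1101000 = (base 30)3e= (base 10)104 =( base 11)95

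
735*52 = 38220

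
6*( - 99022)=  - 594132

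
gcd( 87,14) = 1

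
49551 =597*83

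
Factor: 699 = 3^1*233^1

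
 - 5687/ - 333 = 5687/333 = 17.08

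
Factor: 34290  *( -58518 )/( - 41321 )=2006582220/41321 = 2^2 *3^5*5^1*7^( - 1)*127^1*3251^1*5903^( - 1 ) 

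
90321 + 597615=687936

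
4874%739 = 440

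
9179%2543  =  1550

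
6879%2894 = 1091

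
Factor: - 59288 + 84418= 2^1* 5^1*7^1*359^1=   25130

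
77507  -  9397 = 68110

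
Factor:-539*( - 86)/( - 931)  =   - 946/19=   -2^1*11^1*19^( - 1)*43^1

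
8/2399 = 8/2399 = 0.00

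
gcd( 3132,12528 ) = 3132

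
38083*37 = 1409071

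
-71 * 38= - 2698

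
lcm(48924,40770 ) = 244620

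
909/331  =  2 + 247/331 = 2.75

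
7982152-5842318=2139834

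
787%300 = 187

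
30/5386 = 15/2693 = 0.01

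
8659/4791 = 1 + 3868/4791 = 1.81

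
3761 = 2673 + 1088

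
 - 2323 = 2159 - 4482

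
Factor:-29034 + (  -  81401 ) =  - 5^1*13^1 * 1699^1 = -110435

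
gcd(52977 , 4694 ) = 1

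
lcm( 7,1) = 7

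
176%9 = 5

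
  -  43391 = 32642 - 76033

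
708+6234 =6942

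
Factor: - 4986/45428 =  - 2^( - 1)*3^2*41^( - 1 ) = - 9/82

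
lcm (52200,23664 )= 1774800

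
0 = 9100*0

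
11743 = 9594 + 2149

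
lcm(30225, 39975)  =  1239225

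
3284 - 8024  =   - 4740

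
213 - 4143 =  - 3930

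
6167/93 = 6167/93 = 66.31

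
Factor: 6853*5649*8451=327160157247 =3^4*7^2*11^1*89^1*269^1 * 313^1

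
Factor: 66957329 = 587^1* 114067^1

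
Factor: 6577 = 6577^1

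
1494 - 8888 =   -  7394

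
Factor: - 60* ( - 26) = 1560= 2^3*3^1*5^1*13^1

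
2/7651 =2/7651 = 0.00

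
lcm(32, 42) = 672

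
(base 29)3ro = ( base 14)12dc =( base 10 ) 3330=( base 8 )6402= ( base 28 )46q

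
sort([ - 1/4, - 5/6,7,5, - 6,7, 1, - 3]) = [ - 6, - 3, - 5/6, - 1/4,  1, 5,7,7]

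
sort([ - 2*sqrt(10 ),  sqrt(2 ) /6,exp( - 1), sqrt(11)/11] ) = [ - 2*sqrt( 10 ),  sqrt(2 )/6, sqrt( 11) /11, exp( - 1)] 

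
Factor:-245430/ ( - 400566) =405/661 = 3^4*5^1*661^(-1 ) 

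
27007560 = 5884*4590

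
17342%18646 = 17342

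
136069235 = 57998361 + 78070874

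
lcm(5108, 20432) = 20432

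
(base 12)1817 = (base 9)3871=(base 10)2899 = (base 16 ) b53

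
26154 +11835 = 37989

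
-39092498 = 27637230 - 66729728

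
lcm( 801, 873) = 77697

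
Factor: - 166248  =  -2^3 * 3^2*2309^1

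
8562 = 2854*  3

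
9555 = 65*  147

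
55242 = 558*99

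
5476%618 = 532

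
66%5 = 1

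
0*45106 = 0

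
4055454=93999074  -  89943620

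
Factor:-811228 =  - 2^2*11^1*103^1*179^1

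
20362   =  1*20362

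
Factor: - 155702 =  - 2^1*127^1*613^1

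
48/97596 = 4/8133 = 0.00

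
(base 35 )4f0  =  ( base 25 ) 8H0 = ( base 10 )5425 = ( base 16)1531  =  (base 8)12461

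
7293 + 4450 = 11743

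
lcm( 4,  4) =4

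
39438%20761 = 18677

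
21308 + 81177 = 102485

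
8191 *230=1883930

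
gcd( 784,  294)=98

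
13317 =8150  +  5167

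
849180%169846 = 169796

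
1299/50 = 25+49/50 = 25.98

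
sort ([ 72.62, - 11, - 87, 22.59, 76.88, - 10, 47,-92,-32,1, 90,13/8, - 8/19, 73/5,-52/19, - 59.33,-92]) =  [  -  92, - 92, - 87,-59.33,-32, - 11 ,-10,-52/19 ,-8/19, 1, 13/8, 73/5,22.59,  47, 72.62,76.88, 90 ]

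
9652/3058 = 4826/1529 = 3.16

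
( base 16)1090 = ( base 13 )1C12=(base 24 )78G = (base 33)3TG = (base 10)4240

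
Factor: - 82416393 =  -  3^3*953^1*3203^1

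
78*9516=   742248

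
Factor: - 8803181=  - 23^1 * 382747^1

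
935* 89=83215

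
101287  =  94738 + 6549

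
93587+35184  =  128771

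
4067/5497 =4067/5497 = 0.74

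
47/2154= 47/2154 = 0.02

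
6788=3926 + 2862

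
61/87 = 61/87 = 0.70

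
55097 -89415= - 34318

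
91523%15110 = 863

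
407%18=11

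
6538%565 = 323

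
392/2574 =196/1287  =  0.15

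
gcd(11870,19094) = 2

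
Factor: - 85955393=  - 23^1*41^1*91151^1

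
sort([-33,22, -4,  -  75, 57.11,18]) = [- 75, -33, - 4,18,22,57.11 ]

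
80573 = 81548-975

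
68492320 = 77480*884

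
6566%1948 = 722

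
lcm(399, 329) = 18753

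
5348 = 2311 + 3037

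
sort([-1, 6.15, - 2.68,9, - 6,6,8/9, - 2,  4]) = [ - 6,-2.68, - 2,  -  1, 8/9, 4,6, 6.15, 9 ]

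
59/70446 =1/1194 = 0.00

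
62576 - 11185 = 51391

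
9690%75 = 15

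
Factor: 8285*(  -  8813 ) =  - 73015705 = -5^1 * 7^1 * 1259^1*1657^1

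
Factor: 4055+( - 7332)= - 3277 = - 29^1 * 113^1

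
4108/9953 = 4108/9953 = 0.41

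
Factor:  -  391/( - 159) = 3^( -1 )*17^1*23^1*53^( - 1 )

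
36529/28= 1304+17/28 = 1304.61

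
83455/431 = 83455/431 =193.63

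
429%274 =155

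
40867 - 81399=-40532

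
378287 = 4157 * 91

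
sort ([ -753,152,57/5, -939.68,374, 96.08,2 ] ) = [ - 939.68, - 753,2,57/5,96.08,152, 374]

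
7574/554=3787/277 = 13.67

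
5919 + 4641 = 10560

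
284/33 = 8 + 20/33 = 8.61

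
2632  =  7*376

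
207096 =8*25887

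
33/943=33/943 = 0.03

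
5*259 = 1295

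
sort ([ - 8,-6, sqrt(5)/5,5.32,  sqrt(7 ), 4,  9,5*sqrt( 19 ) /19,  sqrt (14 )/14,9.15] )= [  -  8, - 6,sqrt( 14)/14, sqrt(5 )/5, 5*sqrt ( 19 )/19, sqrt (7), 4 , 5.32,9,9.15]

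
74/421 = 74/421 = 0.18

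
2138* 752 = 1607776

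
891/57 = 297/19 = 15.63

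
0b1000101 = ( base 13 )54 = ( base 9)76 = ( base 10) 69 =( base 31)27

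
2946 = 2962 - 16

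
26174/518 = 50 + 137/259= 50.53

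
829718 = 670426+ 159292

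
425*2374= 1008950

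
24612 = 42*586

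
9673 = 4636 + 5037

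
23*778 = 17894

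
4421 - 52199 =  -47778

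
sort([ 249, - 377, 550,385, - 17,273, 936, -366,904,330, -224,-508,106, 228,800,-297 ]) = [ - 508, - 377, - 366,-297,  -  224 ,  -  17,106 , 228,249,273,330,385,550,800,904 , 936] 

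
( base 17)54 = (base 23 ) 3K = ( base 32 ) 2p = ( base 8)131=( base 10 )89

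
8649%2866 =51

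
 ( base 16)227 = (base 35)fq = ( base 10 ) 551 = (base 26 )L5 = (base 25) M1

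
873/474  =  291/158 = 1.84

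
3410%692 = 642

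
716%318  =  80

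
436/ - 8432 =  - 109/2108=- 0.05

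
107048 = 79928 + 27120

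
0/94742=0  =  0.00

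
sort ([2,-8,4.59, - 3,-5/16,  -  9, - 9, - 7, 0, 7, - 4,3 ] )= [-9 , - 9, - 8, - 7,- 4, - 3, - 5/16, 0,2, 3, 4.59, 7]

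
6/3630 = 1/605= 0.00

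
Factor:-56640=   -  2^6*3^1*5^1 * 59^1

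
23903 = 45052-21149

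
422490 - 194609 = 227881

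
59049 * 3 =177147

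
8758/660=13  +  89/330=13.27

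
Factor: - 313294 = -2^1*383^1*409^1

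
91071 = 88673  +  2398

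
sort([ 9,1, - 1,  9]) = [ - 1,1,9,9]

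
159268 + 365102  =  524370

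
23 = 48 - 25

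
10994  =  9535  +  1459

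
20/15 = 1 + 1/3 = 1.33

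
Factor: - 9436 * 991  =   - 2^2*7^1*337^1*991^1= - 9351076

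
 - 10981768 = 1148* ( - 9566)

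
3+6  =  9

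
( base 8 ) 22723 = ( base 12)572b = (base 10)9683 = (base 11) 7303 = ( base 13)453B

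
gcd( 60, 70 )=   10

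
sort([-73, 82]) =[  -  73, 82 ]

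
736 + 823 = 1559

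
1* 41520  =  41520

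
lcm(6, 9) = 18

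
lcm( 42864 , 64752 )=3043344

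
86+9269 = 9355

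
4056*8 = 32448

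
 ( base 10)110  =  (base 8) 156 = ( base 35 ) 35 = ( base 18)62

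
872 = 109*8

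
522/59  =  522/59= 8.85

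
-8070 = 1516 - 9586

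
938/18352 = 469/9176 = 0.05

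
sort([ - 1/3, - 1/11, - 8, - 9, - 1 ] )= [ - 9,-8, - 1, - 1/3, - 1/11 ] 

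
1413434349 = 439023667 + 974410682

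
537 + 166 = 703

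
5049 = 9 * 561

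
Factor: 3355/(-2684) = -2^ (-2)*5^1 = -5/4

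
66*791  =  52206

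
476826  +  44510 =521336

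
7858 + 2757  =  10615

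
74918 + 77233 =152151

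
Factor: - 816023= - 13^1*41^1*1531^1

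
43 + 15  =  58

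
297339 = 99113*3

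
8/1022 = 4/511 = 0.01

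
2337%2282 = 55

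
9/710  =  9/710 = 0.01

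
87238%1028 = 886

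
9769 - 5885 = 3884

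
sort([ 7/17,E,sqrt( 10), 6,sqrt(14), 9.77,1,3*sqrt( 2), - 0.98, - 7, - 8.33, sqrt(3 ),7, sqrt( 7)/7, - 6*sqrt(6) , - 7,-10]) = [ - 6*sqrt (6), - 10, - 8.33 , - 7, - 7,-0.98,sqrt( 7)/7, 7/17,1,sqrt( 3) , E,  sqrt(10 ),sqrt(14 ),3*sqrt( 2),6,7, 9.77]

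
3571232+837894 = 4409126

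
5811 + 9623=15434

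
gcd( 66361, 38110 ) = 1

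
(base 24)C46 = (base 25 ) b5e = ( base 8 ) 15546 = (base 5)211024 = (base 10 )7014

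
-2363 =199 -2562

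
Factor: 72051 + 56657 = 2^2*23^1 * 1399^1 = 128708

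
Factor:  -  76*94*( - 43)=307192 = 2^3 *19^1*43^1 * 47^1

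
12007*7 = 84049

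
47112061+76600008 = 123712069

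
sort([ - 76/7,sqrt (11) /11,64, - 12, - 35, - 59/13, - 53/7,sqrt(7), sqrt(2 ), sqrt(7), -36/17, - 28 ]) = [ - 35,-28,  -  12, - 76/7, - 53/7, - 59/13,-36/17, sqrt(11)/11, sqrt ( 2), sqrt(7),sqrt( 7 ), 64 ]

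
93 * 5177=481461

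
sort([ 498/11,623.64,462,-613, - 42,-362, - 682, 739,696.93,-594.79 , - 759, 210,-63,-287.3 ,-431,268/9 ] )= [ - 759, - 682, - 613,-594.79,-431,  -  362 ,-287.3,-63, - 42,268/9,498/11,210, 462, 623.64,696.93 , 739]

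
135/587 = 135/587 = 0.23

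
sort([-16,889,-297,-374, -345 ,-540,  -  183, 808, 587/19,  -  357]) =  [ - 540,  -  374,  -  357,-345,-297,  -  183,-16, 587/19, 808,889] 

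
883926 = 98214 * 9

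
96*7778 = 746688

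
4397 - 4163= 234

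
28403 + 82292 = 110695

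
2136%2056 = 80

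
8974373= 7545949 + 1428424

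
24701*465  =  11485965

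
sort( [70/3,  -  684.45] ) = [ - 684.45,70/3 ]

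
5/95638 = 5/95638 = 0.00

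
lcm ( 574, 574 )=574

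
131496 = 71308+60188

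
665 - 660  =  5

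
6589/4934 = 1 + 1655/4934 = 1.34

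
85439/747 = 114 + 281/747 = 114.38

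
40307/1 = 40307 = 40307.00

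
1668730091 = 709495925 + 959234166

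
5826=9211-3385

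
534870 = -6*(  -  89145)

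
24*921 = 22104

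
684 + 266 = 950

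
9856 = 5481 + 4375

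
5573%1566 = 875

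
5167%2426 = 315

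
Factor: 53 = 53^1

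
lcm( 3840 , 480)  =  3840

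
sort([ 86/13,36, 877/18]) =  [86/13, 36, 877/18]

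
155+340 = 495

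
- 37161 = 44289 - 81450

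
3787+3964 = 7751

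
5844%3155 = 2689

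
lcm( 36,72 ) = 72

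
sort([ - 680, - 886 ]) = [ - 886, - 680] 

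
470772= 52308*9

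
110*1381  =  151910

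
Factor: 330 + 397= 727^1 = 727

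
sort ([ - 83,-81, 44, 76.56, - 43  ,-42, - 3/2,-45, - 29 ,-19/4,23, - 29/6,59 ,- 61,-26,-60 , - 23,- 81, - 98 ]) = [  -  98,-83,-81 , - 81, - 61, - 60,-45,  -  43, - 42, - 29, - 26, - 23,-29/6 , - 19/4, - 3/2, 23,44, 59,  76.56 ]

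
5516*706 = 3894296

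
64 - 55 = 9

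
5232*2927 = 15314064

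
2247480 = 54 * 41620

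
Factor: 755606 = 2^1* 467^1 * 809^1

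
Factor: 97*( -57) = -5529 = -3^1*19^1*97^1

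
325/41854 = 325/41854 = 0.01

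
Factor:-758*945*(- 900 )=2^3*3^5*5^3*7^1*379^1 =644679000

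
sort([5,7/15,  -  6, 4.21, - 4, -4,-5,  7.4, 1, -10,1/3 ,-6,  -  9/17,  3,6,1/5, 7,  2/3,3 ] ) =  [ -10, -6, - 6, - 5, - 4, - 4, - 9/17,  1/5, 1/3,  7/15,2/3, 1,3 , 3  ,  4.21,  5,6,  7, 7.4] 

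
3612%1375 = 862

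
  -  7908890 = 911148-8820038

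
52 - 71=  - 19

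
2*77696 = 155392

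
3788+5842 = 9630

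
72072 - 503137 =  - 431065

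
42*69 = 2898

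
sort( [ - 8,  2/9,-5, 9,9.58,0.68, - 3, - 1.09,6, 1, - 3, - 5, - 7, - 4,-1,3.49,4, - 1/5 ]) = [-8,-7, - 5 , - 5,  -  4,  -  3 , - 3, - 1.09,-1, - 1/5,2/9,  0.68,1, 3.49, 4,  6,9,9.58] 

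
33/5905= 33/5905 = 0.01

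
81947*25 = 2048675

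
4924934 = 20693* 238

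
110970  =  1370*81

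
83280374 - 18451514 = 64828860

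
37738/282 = 18869/141 = 133.82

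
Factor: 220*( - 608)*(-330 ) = 44140800 = 2^8*3^1*5^2 * 11^2*19^1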